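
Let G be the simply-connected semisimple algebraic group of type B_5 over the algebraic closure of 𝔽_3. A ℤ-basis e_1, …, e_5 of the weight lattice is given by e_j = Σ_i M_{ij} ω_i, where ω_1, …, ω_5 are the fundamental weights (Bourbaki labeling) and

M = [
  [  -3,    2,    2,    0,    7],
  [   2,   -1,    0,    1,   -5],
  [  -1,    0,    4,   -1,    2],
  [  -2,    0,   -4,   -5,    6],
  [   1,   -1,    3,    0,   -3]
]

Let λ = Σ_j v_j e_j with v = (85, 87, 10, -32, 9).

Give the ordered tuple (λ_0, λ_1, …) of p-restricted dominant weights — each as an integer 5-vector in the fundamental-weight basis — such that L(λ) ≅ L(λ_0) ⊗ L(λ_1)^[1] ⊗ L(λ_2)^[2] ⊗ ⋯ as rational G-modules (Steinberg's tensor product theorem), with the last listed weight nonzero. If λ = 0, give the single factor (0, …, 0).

((2, 0, 2, 1, 1), (0, 2, 1, 1, 0))

ω-coordinates c = M·v, v = (85, 87, 10, -32, 9):
  c_1 = (-3)·(85) + (2)·(87) + (2)·(10) + (0)·(-32) + (7)·(9) = 2
  c_2 = (2)·(85) + (-1)·(87) + (0)·(10) + (1)·(-32) + (-5)·(9) = 6
  c_3 = (-1)·(85) + (0)·(87) + (4)·(10) + (-1)·(-32) + (2)·(9) = 5
  c_4 = (-2)·(85) + (0)·(87) + (-4)·(10) + (-5)·(-32) + (6)·(9) = 4
  c_5 = (1)·(85) + (-1)·(87) + (3)·(10) + (0)·(-32) + (-3)·(9) = 1
Writing each c_i in base p = 3:
  c_1 = 2 = 2·3^0
  c_2 = 6 = 0·3^0 + 2·3^1
  c_3 = 5 = 2·3^0 + 1·3^1
  c_4 = 4 = 1·3^0 + 1·3^1
  c_5 = 1 = 1·3^0
Factor λ_0 = (2, 0, 2, 1, 1)
Factor λ_1 = (0, 2, 1, 1, 0)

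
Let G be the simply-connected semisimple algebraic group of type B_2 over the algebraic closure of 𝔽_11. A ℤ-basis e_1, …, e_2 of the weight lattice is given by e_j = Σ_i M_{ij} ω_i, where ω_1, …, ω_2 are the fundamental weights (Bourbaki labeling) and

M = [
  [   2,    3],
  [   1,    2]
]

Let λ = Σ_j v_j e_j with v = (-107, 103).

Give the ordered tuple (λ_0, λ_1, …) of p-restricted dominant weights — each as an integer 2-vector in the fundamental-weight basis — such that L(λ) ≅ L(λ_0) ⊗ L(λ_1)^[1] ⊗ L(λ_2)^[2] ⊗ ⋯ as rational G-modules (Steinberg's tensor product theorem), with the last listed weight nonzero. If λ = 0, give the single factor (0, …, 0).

Change of basis e → ω: c = M·v where v = (-107, 103):
  c_1 = (2)·(-107) + 3·103 = 95
  c_2 = (1)·(-107) + 2·103 = 99
Base-11 expansion of each c_i:
  c_1 = 95 = 7·11^0 + 8·11^1
  c_2 = 99 = 0·11^0 + 9·11^1
p-restricted factor λ_0 = (7, 0)
p-restricted factor λ_1 = (8, 9)

((7, 0), (8, 9))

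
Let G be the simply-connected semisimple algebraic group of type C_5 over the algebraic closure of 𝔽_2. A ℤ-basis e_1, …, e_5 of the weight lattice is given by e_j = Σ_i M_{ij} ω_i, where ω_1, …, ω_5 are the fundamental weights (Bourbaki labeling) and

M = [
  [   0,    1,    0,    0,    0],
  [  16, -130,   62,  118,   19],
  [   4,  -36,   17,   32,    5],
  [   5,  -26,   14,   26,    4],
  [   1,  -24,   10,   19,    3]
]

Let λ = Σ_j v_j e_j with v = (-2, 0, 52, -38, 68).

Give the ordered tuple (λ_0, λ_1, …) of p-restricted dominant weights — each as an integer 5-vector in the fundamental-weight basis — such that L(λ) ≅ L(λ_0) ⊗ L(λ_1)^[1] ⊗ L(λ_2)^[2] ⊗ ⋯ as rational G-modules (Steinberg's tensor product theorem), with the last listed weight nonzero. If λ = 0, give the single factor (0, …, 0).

((0, 0, 0, 0, 0), (0, 0, 0, 1, 0))

Converting to the ω-basis (c_i = row i of M dotted with v = (-2, 0, 52, -38, 68)):
  c_1 = (0)·(-2) + (1)·(0) + (0)·(52) + (0)·(-38) + (0)·(68) = 0
  c_2 = (16)·(-2) + (-130)·(0) + (62)·(52) + (118)·(-38) + (19)·(68) = 0
  c_3 = (4)·(-2) + (-36)·(0) + (17)·(52) + (32)·(-38) + (5)·(68) = 0
  c_4 = (5)·(-2) + (-26)·(0) + (14)·(52) + (26)·(-38) + (4)·(68) = 2
  c_5 = (1)·(-2) + (-24)·(0) + (10)·(52) + (19)·(-38) + (3)·(68) = 0
Base-2 expansion of each c_i:
  c_1 = 0
  c_2 = 0
  c_3 = 0
  c_4 = 2 = 0·2^0 + 1·2^1
  c_5 = 0
Factor λ_0 = (0, 0, 0, 0, 0)
Factor λ_1 = (0, 0, 0, 1, 0)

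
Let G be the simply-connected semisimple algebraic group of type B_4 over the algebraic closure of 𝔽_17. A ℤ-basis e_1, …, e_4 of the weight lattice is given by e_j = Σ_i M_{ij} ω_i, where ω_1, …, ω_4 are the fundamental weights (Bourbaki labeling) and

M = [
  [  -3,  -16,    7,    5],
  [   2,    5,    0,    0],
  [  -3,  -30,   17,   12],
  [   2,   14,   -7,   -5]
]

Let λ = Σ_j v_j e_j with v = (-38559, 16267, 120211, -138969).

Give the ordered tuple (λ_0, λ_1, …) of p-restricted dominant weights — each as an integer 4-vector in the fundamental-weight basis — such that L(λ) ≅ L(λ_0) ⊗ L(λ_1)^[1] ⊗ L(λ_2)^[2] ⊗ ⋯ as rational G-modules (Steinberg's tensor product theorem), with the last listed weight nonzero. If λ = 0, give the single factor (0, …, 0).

((14, 1, 5, 10), (0, 10, 9, 13), (7, 14, 12, 13))

Compute c_i = Σ_j M_{ij} v_j with v = (-38559, 16267, 120211, -138969):
  c_1 = (-3)·(-38559) + (-16)·(16267) + (7)·(120211) + (5)·(-138969) = 2037
  c_2 = (2)·(-38559) + (5)·(16267) + (0)·(120211) + (0)·(-138969) = 4217
  c_3 = (-3)·(-38559) + (-30)·(16267) + (17)·(120211) + (12)·(-138969) = 3626
  c_4 = (2)·(-38559) + (14)·(16267) + (-7)·(120211) + (-5)·(-138969) = 3988
Base-17 expansion of each c_i:
  c_1 = 2037 = 14·17^0 + 0·17^1 + 7·17^2
  c_2 = 4217 = 1·17^0 + 10·17^1 + 14·17^2
  c_3 = 3626 = 5·17^0 + 9·17^1 + 12·17^2
  c_4 = 3988 = 10·17^0 + 13·17^1 + 13·17^2
λ_0 = (14, 1, 5, 10)
λ_1 = (0, 10, 9, 13)
λ_2 = (7, 14, 12, 13)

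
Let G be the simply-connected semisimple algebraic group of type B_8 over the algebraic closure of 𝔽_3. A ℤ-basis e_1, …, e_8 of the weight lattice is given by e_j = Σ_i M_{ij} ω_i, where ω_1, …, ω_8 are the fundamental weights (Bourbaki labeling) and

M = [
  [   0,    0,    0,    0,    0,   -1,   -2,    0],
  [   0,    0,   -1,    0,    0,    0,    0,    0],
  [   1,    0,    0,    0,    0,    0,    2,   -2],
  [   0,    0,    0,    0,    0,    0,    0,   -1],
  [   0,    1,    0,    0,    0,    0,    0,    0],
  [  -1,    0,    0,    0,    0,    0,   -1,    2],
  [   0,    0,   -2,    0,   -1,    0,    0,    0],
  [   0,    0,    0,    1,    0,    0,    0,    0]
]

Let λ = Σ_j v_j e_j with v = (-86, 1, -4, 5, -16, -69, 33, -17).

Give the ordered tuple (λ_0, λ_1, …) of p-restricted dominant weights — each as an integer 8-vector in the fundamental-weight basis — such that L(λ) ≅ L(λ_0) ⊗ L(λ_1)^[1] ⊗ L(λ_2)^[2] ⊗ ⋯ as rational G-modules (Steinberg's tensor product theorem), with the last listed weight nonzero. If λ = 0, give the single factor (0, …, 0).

((0, 1, 2, 2, 1, 1, 0, 2), (1, 1, 1, 2, 0, 0, 2, 1), (0, 0, 1, 1, 0, 2, 2, 0))

Change of basis e → ω: c = M·v where v = (-86, 1, -4, 5, -16, -69, 33, -17):
  c_1 = (0)·(-86) + (0)·(1) + (0)·(-4) + (0)·(5) + (0)·(-16) + (-1)·(-69) + (-2)·(33) + (0)·(-17) = 3
  c_2 = (0)·(-86) + (0)·(1) + (-1)·(-4) + (0)·(5) + (0)·(-16) + (0)·(-69) + (0)·(33) + (0)·(-17) = 4
  c_3 = (1)·(-86) + (0)·(1) + (0)·(-4) + (0)·(5) + (0)·(-16) + (0)·(-69) + (2)·(33) + (-2)·(-17) = 14
  c_4 = (0)·(-86) + (0)·(1) + (0)·(-4) + (0)·(5) + (0)·(-16) + (0)·(-69) + (0)·(33) + (-1)·(-17) = 17
  c_5 = (0)·(-86) + (1)·(1) + (0)·(-4) + (0)·(5) + (0)·(-16) + (0)·(-69) + (0)·(33) + (0)·(-17) = 1
  c_6 = (-1)·(-86) + (0)·(1) + (0)·(-4) + (0)·(5) + (0)·(-16) + (0)·(-69) + (-1)·(33) + (2)·(-17) = 19
  c_7 = (0)·(-86) + (0)·(1) + (-2)·(-4) + (0)·(5) + (-1)·(-16) + (0)·(-69) + (0)·(33) + (0)·(-17) = 24
  c_8 = (0)·(-86) + (0)·(1) + (0)·(-4) + (1)·(5) + (0)·(-16) + (0)·(-69) + (0)·(33) + (0)·(-17) = 5
Writing each c_i in base p = 3:
  c_1 = 3 = 0·3^0 + 1·3^1
  c_2 = 4 = 1·3^0 + 1·3^1
  c_3 = 14 = 2·3^0 + 1·3^1 + 1·3^2
  c_4 = 17 = 2·3^0 + 2·3^1 + 1·3^2
  c_5 = 1 = 1·3^0
  c_6 = 19 = 1·3^0 + 0·3^1 + 2·3^2
  c_7 = 24 = 0·3^0 + 2·3^1 + 2·3^2
  c_8 = 5 = 2·3^0 + 1·3^1
λ_0 = (0, 1, 2, 2, 1, 1, 0, 2)
λ_1 = (1, 1, 1, 2, 0, 0, 2, 1)
λ_2 = (0, 0, 1, 1, 0, 2, 2, 0)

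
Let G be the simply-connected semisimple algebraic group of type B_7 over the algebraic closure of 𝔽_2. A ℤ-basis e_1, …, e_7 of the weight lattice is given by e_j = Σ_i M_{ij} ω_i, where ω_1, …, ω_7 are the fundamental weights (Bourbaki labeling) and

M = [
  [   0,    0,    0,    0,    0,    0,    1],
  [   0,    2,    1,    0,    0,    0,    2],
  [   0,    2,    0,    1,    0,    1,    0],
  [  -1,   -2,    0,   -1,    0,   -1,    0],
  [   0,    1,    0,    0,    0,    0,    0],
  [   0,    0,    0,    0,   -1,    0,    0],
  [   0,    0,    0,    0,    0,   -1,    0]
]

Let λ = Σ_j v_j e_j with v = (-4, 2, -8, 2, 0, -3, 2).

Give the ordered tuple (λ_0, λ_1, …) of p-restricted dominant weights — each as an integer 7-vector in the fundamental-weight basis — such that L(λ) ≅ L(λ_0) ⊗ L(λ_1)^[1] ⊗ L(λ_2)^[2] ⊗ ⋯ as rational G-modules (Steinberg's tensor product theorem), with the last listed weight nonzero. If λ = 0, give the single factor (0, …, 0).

((0, 0, 1, 1, 0, 0, 1), (1, 0, 1, 0, 1, 0, 1))

ω-coordinates c = M·v, v = (-4, 2, -8, 2, 0, -3, 2):
  c_1 = 0*-4 + 0*2 + 0*-8 + 0*2 + 0*0 + 0*-3 + 1*2 = 2
  c_2 = 0*-4 + 2*2 + 1*-8 + 0*2 + 0*0 + 0*-3 + 2*2 = 0
  c_3 = 0*-4 + 2*2 + 0*-8 + 1*2 + 0*0 + 1*-3 + 0*2 = 3
  c_4 = -1*-4 + -2*2 + 0*-8 + -1*2 + 0*0 + -1*-3 + 0*2 = 1
  c_5 = 0*-4 + 1*2 + 0*-8 + 0*2 + 0*0 + 0*-3 + 0*2 = 2
  c_6 = 0*-4 + 0*2 + 0*-8 + 0*2 + -1*0 + 0*-3 + 0*2 = 0
  c_7 = 0*-4 + 0*2 + 0*-8 + 0*2 + 0*0 + -1*-3 + 0*2 = 3
Base-2 expansion of each c_i:
  c_1 = 2 = 0·2^0 + 1·2^1
  c_2 = 0
  c_3 = 3 = 1·2^0 + 1·2^1
  c_4 = 1 = 1·2^0
  c_5 = 2 = 0·2^0 + 1·2^1
  c_6 = 0
  c_7 = 3 = 1·2^0 + 1·2^1
λ_0 = (0, 0, 1, 1, 0, 0, 1)
λ_1 = (1, 0, 1, 0, 1, 0, 1)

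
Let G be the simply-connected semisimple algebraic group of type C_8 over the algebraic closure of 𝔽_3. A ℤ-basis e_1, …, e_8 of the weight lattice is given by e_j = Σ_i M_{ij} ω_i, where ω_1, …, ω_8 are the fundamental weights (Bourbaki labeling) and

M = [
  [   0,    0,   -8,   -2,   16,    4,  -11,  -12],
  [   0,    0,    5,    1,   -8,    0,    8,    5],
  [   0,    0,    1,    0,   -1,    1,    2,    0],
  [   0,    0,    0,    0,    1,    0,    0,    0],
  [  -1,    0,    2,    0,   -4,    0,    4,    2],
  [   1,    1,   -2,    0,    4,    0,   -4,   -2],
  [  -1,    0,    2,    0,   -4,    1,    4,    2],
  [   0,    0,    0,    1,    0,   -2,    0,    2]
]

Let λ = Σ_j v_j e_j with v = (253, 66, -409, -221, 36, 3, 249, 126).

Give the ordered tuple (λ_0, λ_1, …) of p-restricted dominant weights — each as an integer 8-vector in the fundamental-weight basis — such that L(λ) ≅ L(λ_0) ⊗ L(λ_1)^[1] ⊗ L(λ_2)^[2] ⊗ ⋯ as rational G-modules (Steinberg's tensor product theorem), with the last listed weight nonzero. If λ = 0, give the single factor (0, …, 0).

ω-coordinates c = M·v, v = (253, 66, -409, -221, 36, 3, 249, 126):
  c_1 = 0*253 + 0*66 + -8*-409 + -2*-221 + 16*36 + 4*3 + -11*249 + -12*126 = 51
  c_2 = 0*253 + 0*66 + 5*-409 + 1*-221 + -8*36 + 0*3 + 8*249 + 5*126 = 68
  c_3 = 0*253 + 0*66 + 1*-409 + 0*-221 + -1*36 + 1*3 + 2*249 + 0*126 = 56
  c_4 = 0*253 + 0*66 + 0*-409 + 0*-221 + 1*36 + 0*3 + 0*249 + 0*126 = 36
  c_5 = -1*253 + 0*66 + 2*-409 + 0*-221 + -4*36 + 0*3 + 4*249 + 2*126 = 33
  c_6 = 1*253 + 1*66 + -2*-409 + 0*-221 + 4*36 + 0*3 + -4*249 + -2*126 = 33
  c_7 = -1*253 + 0*66 + 2*-409 + 0*-221 + -4*36 + 1*3 + 4*249 + 2*126 = 36
  c_8 = 0*253 + 0*66 + 0*-409 + 1*-221 + 0*36 + -2*3 + 0*249 + 2*126 = 25
p = 3; digits c_i = Σ_j d_{ij}·3^j, 0 ≤ d_{ij} < 3:
  c_1 = 51 = 0·3^0 + 2·3^1 + 2·3^2 + 1·3^3
  c_2 = 68 = 2·3^0 + 1·3^1 + 1·3^2 + 2·3^3
  c_3 = 56 = 2·3^0 + 0·3^1 + 0·3^2 + 2·3^3
  c_4 = 36 = 0·3^0 + 0·3^1 + 1·3^2 + 1·3^3
  c_5 = 33 = 0·3^0 + 2·3^1 + 0·3^2 + 1·3^3
  c_6 = 33 = 0·3^0 + 2·3^1 + 0·3^2 + 1·3^3
  c_7 = 36 = 0·3^0 + 0·3^1 + 1·3^2 + 1·3^3
  c_8 = 25 = 1·3^0 + 2·3^1 + 2·3^2
p-restricted factor λ_0 = (0, 2, 2, 0, 0, 0, 0, 1)
p-restricted factor λ_1 = (2, 1, 0, 0, 2, 2, 0, 2)
p-restricted factor λ_2 = (2, 1, 0, 1, 0, 0, 1, 2)
p-restricted factor λ_3 = (1, 2, 2, 1, 1, 1, 1, 0)

((0, 2, 2, 0, 0, 0, 0, 1), (2, 1, 0, 0, 2, 2, 0, 2), (2, 1, 0, 1, 0, 0, 1, 2), (1, 2, 2, 1, 1, 1, 1, 0))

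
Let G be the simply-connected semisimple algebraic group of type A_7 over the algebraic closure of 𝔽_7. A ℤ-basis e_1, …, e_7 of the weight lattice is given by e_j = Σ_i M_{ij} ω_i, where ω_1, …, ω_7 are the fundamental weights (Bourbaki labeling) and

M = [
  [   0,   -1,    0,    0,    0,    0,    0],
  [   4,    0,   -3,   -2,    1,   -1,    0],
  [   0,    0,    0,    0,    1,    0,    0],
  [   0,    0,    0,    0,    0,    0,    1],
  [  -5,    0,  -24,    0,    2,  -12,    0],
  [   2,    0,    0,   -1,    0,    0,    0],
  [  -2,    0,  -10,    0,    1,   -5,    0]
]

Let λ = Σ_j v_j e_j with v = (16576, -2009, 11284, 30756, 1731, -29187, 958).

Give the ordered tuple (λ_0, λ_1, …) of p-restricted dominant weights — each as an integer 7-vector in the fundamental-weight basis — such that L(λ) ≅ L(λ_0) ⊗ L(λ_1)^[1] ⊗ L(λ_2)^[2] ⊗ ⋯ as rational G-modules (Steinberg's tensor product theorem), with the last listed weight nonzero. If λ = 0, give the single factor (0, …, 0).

((0, 3, 2, 6, 3, 2, 1), (0, 6, 2, 3, 1, 6, 1), (6, 2, 0, 5, 0, 6, 6), (5, 5, 5, 2, 0, 6, 4))

ω-coordinates c = M·v, v = (16576, -2009, 11284, 30756, 1731, -29187, 958):
  c_1 = 0·16576 + (-1)·(-2009) + 0·11284 + 0·30756 + 0·1731 + (0)·(-29187) + 0·958 = 2009
  c_2 = 4·16576 + (0)·(-2009) + (-3)·(11284) + (-2)·(30756) + 1·1731 + (-1)·(-29187) + 0·958 = 1858
  c_3 = 0·16576 + (0)·(-2009) + 0·11284 + 0·30756 + 1·1731 + (0)·(-29187) + 0·958 = 1731
  c_4 = 0·16576 + (0)·(-2009) + 0·11284 + 0·30756 + 0·1731 + (0)·(-29187) + 1·958 = 958
  c_5 = (-5)·(16576) + (0)·(-2009) + (-24)·(11284) + 0·30756 + 2·1731 + (-12)·(-29187) + 0·958 = 10
  c_6 = 2·16576 + (0)·(-2009) + 0·11284 + (-1)·(30756) + 0·1731 + (0)·(-29187) + 0·958 = 2396
  c_7 = (-2)·(16576) + (0)·(-2009) + (-10)·(11284) + 0·30756 + 1·1731 + (-5)·(-29187) + 0·958 = 1674
Base-7 expansion of each c_i:
  c_1 = 2009 = 0·7^0 + 0·7^1 + 6·7^2 + 5·7^3
  c_2 = 1858 = 3·7^0 + 6·7^1 + 2·7^2 + 5·7^3
  c_3 = 1731 = 2·7^0 + 2·7^1 + 0·7^2 + 5·7^3
  c_4 = 958 = 6·7^0 + 3·7^1 + 5·7^2 + 2·7^3
  c_5 = 10 = 3·7^0 + 1·7^1
  c_6 = 2396 = 2·7^0 + 6·7^1 + 6·7^2 + 6·7^3
  c_7 = 1674 = 1·7^0 + 1·7^1 + 6·7^2 + 4·7^3
Factor λ_0 = (0, 3, 2, 6, 3, 2, 1)
Factor λ_1 = (0, 6, 2, 3, 1, 6, 1)
Factor λ_2 = (6, 2, 0, 5, 0, 6, 6)
Factor λ_3 = (5, 5, 5, 2, 0, 6, 4)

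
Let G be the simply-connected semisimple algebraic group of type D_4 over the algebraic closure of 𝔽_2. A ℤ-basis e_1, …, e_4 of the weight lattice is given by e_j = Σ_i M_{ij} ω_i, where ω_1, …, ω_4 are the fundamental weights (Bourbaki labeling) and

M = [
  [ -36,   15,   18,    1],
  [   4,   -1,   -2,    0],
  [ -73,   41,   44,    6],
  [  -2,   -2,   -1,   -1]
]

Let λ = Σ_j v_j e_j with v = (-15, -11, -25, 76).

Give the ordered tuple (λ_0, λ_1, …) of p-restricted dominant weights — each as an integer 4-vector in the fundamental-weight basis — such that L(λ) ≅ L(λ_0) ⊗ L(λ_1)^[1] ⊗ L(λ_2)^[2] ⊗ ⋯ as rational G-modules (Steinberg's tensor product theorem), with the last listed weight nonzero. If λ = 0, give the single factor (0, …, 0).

Compute c_i = Σ_j M_{ij} v_j with v = (-15, -11, -25, 76):
  c_1 = (-36)·(-15) + (15)·(-11) + (18)·(-25) + 1·76 = 1
  c_2 = (4)·(-15) + (-1)·(-11) + (-2)·(-25) + 0·76 = 1
  c_3 = (-73)·(-15) + (41)·(-11) + (44)·(-25) + 6·76 = 0
  c_4 = (-2)·(-15) + (-2)·(-11) + (-1)·(-25) + (-1)·(76) = 1
p = 2; digits c_i = Σ_j d_{ij}·2^j, 0 ≤ d_{ij} < 2:
  c_1 = 1 = 1·2^0
  c_2 = 1 = 1·2^0
  c_3 = 0
  c_4 = 1 = 1·2^0
Factor λ_0 = (1, 1, 0, 1)

((1, 1, 0, 1),)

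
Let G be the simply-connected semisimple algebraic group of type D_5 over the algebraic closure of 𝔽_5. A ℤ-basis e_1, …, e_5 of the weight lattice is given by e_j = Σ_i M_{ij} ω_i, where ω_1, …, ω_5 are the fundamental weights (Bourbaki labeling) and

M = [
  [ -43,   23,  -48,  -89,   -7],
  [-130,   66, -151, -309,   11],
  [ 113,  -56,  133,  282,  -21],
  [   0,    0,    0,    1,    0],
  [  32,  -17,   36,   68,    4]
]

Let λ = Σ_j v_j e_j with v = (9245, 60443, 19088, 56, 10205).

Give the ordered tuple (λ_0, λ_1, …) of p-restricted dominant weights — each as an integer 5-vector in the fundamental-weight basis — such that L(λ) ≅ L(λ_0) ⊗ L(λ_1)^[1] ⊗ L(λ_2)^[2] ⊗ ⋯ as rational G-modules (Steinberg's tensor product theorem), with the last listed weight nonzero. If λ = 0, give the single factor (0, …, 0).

((1, 1, 3, 1, 0), (2, 0, 3, 1, 1), (0, 2, 2, 2, 4))

Converting to the ω-basis (c_i = row i of M dotted with v = (9245, 60443, 19088, 56, 10205)):
  c_1 = (-43)·(9245) + (23)·(60443) + (-48)·(19088) + (-89)·(56) + (-7)·(10205) = 11
  c_2 = (-130)·(9245) + (66)·(60443) + (-151)·(19088) + (-309)·(56) + (11)·(10205) = 51
  c_3 = (113)·(9245) + (-56)·(60443) + (133)·(19088) + (282)·(56) + (-21)·(10205) = 68
  c_4 = (0)·(9245) + (0)·(60443) + (0)·(19088) + (1)·(56) + (0)·(10205) = 56
  c_5 = (32)·(9245) + (-17)·(60443) + (36)·(19088) + (68)·(56) + (4)·(10205) = 105
p = 5; digits c_i = Σ_j d_{ij}·5^j, 0 ≤ d_{ij} < 5:
  c_1 = 11 = 1·5^0 + 2·5^1
  c_2 = 51 = 1·5^0 + 0·5^1 + 2·5^2
  c_3 = 68 = 3·5^0 + 3·5^1 + 2·5^2
  c_4 = 56 = 1·5^0 + 1·5^1 + 2·5^2
  c_5 = 105 = 0·5^0 + 1·5^1 + 4·5^2
Factor λ_0 = (1, 1, 3, 1, 0)
Factor λ_1 = (2, 0, 3, 1, 1)
Factor λ_2 = (0, 2, 2, 2, 4)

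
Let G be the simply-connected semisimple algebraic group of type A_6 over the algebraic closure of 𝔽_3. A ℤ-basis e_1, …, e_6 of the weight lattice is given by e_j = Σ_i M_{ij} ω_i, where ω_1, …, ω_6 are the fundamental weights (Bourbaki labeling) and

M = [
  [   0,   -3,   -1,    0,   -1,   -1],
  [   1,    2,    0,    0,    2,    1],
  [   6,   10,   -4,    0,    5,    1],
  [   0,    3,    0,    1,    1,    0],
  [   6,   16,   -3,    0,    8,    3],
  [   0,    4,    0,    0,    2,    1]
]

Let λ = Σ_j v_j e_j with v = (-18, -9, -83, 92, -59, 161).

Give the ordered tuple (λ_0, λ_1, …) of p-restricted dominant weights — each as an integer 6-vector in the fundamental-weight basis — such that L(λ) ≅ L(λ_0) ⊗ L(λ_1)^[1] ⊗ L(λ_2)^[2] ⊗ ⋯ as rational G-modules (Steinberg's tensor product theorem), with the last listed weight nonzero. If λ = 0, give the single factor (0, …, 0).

((2, 1, 0, 0, 2, 1), (2, 2, 0, 2, 2, 2))

In the fundamental-weight basis, λ has coordinates c = M·v (v = (-18, -9, -83, 92, -59, 161)):
  c_1 = (0)·(-18) + (-3)·(-9) + (-1)·(-83) + 0·92 + (-1)·(-59) + (-1)·(161) = 8
  c_2 = (1)·(-18) + (2)·(-9) + (0)·(-83) + 0·92 + (2)·(-59) + 1·161 = 7
  c_3 = (6)·(-18) + (10)·(-9) + (-4)·(-83) + 0·92 + (5)·(-59) + 1·161 = 0
  c_4 = (0)·(-18) + (3)·(-9) + (0)·(-83) + 1·92 + (1)·(-59) + 0·161 = 6
  c_5 = (6)·(-18) + (16)·(-9) + (-3)·(-83) + 0·92 + (8)·(-59) + 3·161 = 8
  c_6 = (0)·(-18) + (4)·(-9) + (0)·(-83) + 0·92 + (2)·(-59) + 1·161 = 7
Writing each c_i in base p = 3:
  c_1 = 8 = 2·3^0 + 2·3^1
  c_2 = 7 = 1·3^0 + 2·3^1
  c_3 = 0
  c_4 = 6 = 0·3^0 + 2·3^1
  c_5 = 8 = 2·3^0 + 2·3^1
  c_6 = 7 = 1·3^0 + 2·3^1
Factor λ_0 = (2, 1, 0, 0, 2, 1)
Factor λ_1 = (2, 2, 0, 2, 2, 2)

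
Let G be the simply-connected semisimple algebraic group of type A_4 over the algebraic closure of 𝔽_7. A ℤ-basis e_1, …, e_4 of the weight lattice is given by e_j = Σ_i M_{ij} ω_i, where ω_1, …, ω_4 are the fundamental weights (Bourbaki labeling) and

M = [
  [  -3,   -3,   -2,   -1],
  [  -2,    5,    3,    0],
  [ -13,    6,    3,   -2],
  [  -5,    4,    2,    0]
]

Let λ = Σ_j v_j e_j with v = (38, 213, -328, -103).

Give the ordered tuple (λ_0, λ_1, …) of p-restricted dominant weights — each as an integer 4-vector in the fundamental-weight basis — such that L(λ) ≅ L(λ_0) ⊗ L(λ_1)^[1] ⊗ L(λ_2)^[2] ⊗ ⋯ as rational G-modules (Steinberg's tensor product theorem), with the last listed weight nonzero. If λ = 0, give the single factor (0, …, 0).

((6, 5, 6, 6),)

Converting to the ω-basis (c_i = row i of M dotted with v = (38, 213, -328, -103)):
  c_1 = (-3)·(38) + (-3)·(213) + (-2)·(-328) + (-1)·(-103) = 6
  c_2 = (-2)·(38) + (5)·(213) + (3)·(-328) + (0)·(-103) = 5
  c_3 = (-13)·(38) + (6)·(213) + (3)·(-328) + (-2)·(-103) = 6
  c_4 = (-5)·(38) + (4)·(213) + (2)·(-328) + (0)·(-103) = 6
Writing each c_i in base p = 7:
  c_1 = 6 = 6·7^0
  c_2 = 5 = 5·7^0
  c_3 = 6 = 6·7^0
  c_4 = 6 = 6·7^0
λ_0 = (6, 5, 6, 6)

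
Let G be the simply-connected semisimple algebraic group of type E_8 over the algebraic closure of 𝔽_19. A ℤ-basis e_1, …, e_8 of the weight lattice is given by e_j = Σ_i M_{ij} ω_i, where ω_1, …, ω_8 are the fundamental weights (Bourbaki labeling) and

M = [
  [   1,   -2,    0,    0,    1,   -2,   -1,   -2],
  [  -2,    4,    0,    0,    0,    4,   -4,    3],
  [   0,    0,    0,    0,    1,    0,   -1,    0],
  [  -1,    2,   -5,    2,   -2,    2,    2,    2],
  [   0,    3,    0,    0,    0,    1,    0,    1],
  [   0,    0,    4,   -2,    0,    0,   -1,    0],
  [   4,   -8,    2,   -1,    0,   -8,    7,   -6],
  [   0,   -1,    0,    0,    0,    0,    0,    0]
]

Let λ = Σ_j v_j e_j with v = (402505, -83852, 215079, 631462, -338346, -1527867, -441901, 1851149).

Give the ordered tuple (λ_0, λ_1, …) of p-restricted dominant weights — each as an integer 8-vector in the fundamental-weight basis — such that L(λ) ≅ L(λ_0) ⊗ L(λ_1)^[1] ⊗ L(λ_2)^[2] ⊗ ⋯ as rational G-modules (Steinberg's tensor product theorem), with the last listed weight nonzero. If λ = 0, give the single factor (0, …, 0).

In the fundamental-weight basis, λ has coordinates c = M·v (v = (402505, -83852, 215079, 631462, -338346, -1527867, -441901, 1851149)):
  c_1 = 1·402505 + (-2)·(-83852) + 0·215079 + 0·631462 + (1)·(-338346) + (-2)·(-1527867) + (-1)·(-441901) + (-2)·(1851149) = 27200
  c_2 = (-2)·(402505) + (4)·(-83852) + 0·215079 + 0·631462 + (0)·(-338346) + (4)·(-1527867) + (-4)·(-441901) + 3·1851149 = 69165
  c_3 = 0·402505 + (0)·(-83852) + 0·215079 + 0·631462 + (1)·(-338346) + (0)·(-1527867) + (-1)·(-441901) + 0·1851149 = 103555
  c_4 = (-1)·(402505) + (2)·(-83852) + (-5)·(215079) + 2·631462 + (-2)·(-338346) + (2)·(-1527867) + (2)·(-441901) + 2·1851149 = 56774
  c_5 = 0·402505 + (3)·(-83852) + 0·215079 + 0·631462 + (0)·(-338346) + (1)·(-1527867) + (0)·(-441901) + 1·1851149 = 71726
  c_6 = 0·402505 + (0)·(-83852) + 4·215079 + (-2)·(631462) + (0)·(-338346) + (0)·(-1527867) + (-1)·(-441901) + 0·1851149 = 39293
  c_7 = 4·402505 + (-8)·(-83852) + 2·215079 + (-1)·(631462) + (0)·(-338346) + (-8)·(-1527867) + (7)·(-441901) + (-6)·(1851149) = 102267
  c_8 = 0·402505 + (-1)·(-83852) + 0·215079 + 0·631462 + (0)·(-338346) + (0)·(-1527867) + (0)·(-441901) + 0·1851149 = 83852
Base-19 expansion of each c_i:
  c_1 = 27200 = 11·19^0 + 6·19^1 + 18·19^2 + 3·19^3
  c_2 = 69165 = 5·19^0 + 11·19^1 + 1·19^2 + 10·19^3
  c_3 = 103555 = 5·19^0 + 16·19^1 + 1·19^2 + 15·19^3
  c_4 = 56774 = 2·19^0 + 5·19^1 + 5·19^2 + 8·19^3
  c_5 = 71726 = 1·19^0 + 13·19^1 + 8·19^2 + 10·19^3
  c_6 = 39293 = 1·19^0 + 16·19^1 + 13·19^2 + 5·19^3
  c_7 = 102267 = 9·19^0 + 5·19^1 + 17·19^2 + 14·19^3
  c_8 = 83852 = 5·19^0 + 5·19^1 + 4·19^2 + 12·19^3
λ_0 = (11, 5, 5, 2, 1, 1, 9, 5)
λ_1 = (6, 11, 16, 5, 13, 16, 5, 5)
λ_2 = (18, 1, 1, 5, 8, 13, 17, 4)
λ_3 = (3, 10, 15, 8, 10, 5, 14, 12)

((11, 5, 5, 2, 1, 1, 9, 5), (6, 11, 16, 5, 13, 16, 5, 5), (18, 1, 1, 5, 8, 13, 17, 4), (3, 10, 15, 8, 10, 5, 14, 12))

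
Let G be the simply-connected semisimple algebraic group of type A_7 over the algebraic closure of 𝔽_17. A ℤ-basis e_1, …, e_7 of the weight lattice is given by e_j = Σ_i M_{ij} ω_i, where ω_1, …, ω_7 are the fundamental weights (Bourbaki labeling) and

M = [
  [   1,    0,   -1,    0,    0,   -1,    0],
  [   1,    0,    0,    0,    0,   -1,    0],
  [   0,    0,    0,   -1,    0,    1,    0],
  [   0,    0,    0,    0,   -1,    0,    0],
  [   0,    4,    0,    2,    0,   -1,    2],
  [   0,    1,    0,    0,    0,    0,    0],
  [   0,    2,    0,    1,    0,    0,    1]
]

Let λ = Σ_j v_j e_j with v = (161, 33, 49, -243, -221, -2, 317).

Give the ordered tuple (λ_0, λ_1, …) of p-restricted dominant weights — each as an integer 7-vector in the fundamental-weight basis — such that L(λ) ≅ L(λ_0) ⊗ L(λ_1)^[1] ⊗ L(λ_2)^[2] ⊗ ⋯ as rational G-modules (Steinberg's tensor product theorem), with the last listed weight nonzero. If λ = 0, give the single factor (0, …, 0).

Change of basis e → ω: c = M·v where v = (161, 33, 49, -243, -221, -2, 317):
  c_1 = (1)·(161) + (0)·(33) + (-1)·(49) + (0)·(-243) + (0)·(-221) + (-1)·(-2) + (0)·(317) = 114
  c_2 = (1)·(161) + (0)·(33) + (0)·(49) + (0)·(-243) + (0)·(-221) + (-1)·(-2) + (0)·(317) = 163
  c_3 = (0)·(161) + (0)·(33) + (0)·(49) + (-1)·(-243) + (0)·(-221) + (1)·(-2) + (0)·(317) = 241
  c_4 = (0)·(161) + (0)·(33) + (0)·(49) + (0)·(-243) + (-1)·(-221) + (0)·(-2) + (0)·(317) = 221
  c_5 = (0)·(161) + (4)·(33) + (0)·(49) + (2)·(-243) + (0)·(-221) + (-1)·(-2) + (2)·(317) = 282
  c_6 = (0)·(161) + (1)·(33) + (0)·(49) + (0)·(-243) + (0)·(-221) + (0)·(-2) + (0)·(317) = 33
  c_7 = (0)·(161) + (2)·(33) + (0)·(49) + (1)·(-243) + (0)·(-221) + (0)·(-2) + (1)·(317) = 140
p = 17; digits c_i = Σ_j d_{ij}·17^j, 0 ≤ d_{ij} < 17:
  c_1 = 114 = 12·17^0 + 6·17^1
  c_2 = 163 = 10·17^0 + 9·17^1
  c_3 = 241 = 3·17^0 + 14·17^1
  c_4 = 221 = 0·17^0 + 13·17^1
  c_5 = 282 = 10·17^0 + 16·17^1
  c_6 = 33 = 16·17^0 + 1·17^1
  c_7 = 140 = 4·17^0 + 8·17^1
p-restricted factor λ_0 = (12, 10, 3, 0, 10, 16, 4)
p-restricted factor λ_1 = (6, 9, 14, 13, 16, 1, 8)

((12, 10, 3, 0, 10, 16, 4), (6, 9, 14, 13, 16, 1, 8))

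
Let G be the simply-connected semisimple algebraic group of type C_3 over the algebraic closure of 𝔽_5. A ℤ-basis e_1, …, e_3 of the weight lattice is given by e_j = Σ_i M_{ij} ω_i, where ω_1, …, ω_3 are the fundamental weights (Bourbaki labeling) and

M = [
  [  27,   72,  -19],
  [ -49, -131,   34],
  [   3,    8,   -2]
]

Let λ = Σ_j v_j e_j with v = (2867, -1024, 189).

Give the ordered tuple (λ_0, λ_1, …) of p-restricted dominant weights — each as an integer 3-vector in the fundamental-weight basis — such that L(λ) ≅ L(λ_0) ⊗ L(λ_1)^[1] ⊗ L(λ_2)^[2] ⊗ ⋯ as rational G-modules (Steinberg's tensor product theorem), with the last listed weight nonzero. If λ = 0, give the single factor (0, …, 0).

In the fundamental-weight basis, λ has coordinates c = M·v (v = (2867, -1024, 189)):
  c_1 = 27*2867 + 72*-1024 + -19*189 = 90
  c_2 = -49*2867 + -131*-1024 + 34*189 = 87
  c_3 = 3*2867 + 8*-1024 + -2*189 = 31
p = 5; digits c_i = Σ_j d_{ij}·5^j, 0 ≤ d_{ij} < 5:
  c_1 = 90 = 0·5^0 + 3·5^1 + 3·5^2
  c_2 = 87 = 2·5^0 + 2·5^1 + 3·5^2
  c_3 = 31 = 1·5^0 + 1·5^1 + 1·5^2
λ_0 = (0, 2, 1)
λ_1 = (3, 2, 1)
λ_2 = (3, 3, 1)

((0, 2, 1), (3, 2, 1), (3, 3, 1))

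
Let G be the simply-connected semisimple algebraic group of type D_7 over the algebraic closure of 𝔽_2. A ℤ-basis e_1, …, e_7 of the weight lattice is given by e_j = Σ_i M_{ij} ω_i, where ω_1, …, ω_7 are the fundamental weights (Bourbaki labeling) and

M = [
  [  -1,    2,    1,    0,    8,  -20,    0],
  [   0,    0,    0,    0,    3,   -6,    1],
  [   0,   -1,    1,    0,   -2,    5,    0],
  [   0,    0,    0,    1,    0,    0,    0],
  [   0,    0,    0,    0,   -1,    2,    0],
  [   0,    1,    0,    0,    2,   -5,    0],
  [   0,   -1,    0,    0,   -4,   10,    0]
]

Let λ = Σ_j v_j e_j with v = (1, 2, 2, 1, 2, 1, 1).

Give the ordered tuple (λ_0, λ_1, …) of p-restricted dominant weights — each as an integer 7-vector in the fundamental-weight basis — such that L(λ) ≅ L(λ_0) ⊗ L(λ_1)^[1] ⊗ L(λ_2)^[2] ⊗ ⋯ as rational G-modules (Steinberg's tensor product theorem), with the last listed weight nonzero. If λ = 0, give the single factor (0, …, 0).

((1, 1, 1, 1, 0, 1, 0),)

In the fundamental-weight basis, λ has coordinates c = M·v (v = (1, 2, 2, 1, 2, 1, 1)):
  c_1 = -1*1 + 2*2 + 1*2 + 0*1 + 8*2 + -20*1 + 0*1 = 1
  c_2 = 0*1 + 0*2 + 0*2 + 0*1 + 3*2 + -6*1 + 1*1 = 1
  c_3 = 0*1 + -1*2 + 1*2 + 0*1 + -2*2 + 5*1 + 0*1 = 1
  c_4 = 0*1 + 0*2 + 0*2 + 1*1 + 0*2 + 0*1 + 0*1 = 1
  c_5 = 0*1 + 0*2 + 0*2 + 0*1 + -1*2 + 2*1 + 0*1 = 0
  c_6 = 0*1 + 1*2 + 0*2 + 0*1 + 2*2 + -5*1 + 0*1 = 1
  c_7 = 0*1 + -1*2 + 0*2 + 0*1 + -4*2 + 10*1 + 0*1 = 0
Base-2 expansion of each c_i:
  c_1 = 1 = 1·2^0
  c_2 = 1 = 1·2^0
  c_3 = 1 = 1·2^0
  c_4 = 1 = 1·2^0
  c_5 = 0
  c_6 = 1 = 1·2^0
  c_7 = 0
λ_0 = (1, 1, 1, 1, 0, 1, 0)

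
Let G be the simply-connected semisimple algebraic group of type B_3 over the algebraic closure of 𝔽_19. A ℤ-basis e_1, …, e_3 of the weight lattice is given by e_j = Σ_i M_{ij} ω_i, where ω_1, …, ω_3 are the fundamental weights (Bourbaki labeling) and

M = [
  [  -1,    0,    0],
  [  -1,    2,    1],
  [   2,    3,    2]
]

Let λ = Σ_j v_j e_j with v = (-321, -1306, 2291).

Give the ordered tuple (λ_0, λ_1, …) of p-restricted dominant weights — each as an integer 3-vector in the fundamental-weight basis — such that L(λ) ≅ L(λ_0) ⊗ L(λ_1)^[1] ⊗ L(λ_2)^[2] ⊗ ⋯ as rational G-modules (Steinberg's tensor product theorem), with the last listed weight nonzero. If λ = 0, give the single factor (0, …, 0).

((17, 0, 3), (16, 0, 1))

Change of basis e → ω: c = M·v where v = (-321, -1306, 2291):
  c_1 = (-1)·(-321) + (0)·(-1306) + 0·2291 = 321
  c_2 = (-1)·(-321) + (2)·(-1306) + 1·2291 = 0
  c_3 = (2)·(-321) + (3)·(-1306) + 2·2291 = 22
Base-19 expansion of each c_i:
  c_1 = 321 = 17·19^0 + 16·19^1
  c_2 = 0
  c_3 = 22 = 3·19^0 + 1·19^1
λ_0 = (17, 0, 3)
λ_1 = (16, 0, 1)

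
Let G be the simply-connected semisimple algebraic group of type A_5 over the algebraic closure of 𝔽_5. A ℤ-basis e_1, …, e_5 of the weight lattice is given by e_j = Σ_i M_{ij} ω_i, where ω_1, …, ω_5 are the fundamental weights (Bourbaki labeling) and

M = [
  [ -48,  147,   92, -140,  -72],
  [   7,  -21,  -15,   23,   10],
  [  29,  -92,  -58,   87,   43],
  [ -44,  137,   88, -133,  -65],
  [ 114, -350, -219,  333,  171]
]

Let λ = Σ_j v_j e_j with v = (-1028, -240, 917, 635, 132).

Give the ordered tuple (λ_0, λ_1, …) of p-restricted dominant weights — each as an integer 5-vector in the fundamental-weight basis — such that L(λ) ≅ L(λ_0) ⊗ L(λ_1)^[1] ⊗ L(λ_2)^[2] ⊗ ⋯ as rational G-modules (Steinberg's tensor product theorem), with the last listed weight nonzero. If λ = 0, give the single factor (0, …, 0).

Compute c_i = Σ_j M_{ij} v_j with v = (-1028, -240, 917, 635, 132):
  c_1 = -48*-1028 + 147*-240 + 92*917 + -140*635 + -72*132 = 24
  c_2 = 7*-1028 + -21*-240 + -15*917 + 23*635 + 10*132 = 14
  c_3 = 29*-1028 + -92*-240 + -58*917 + 87*635 + 43*132 = 3
  c_4 = -44*-1028 + 137*-240 + 88*917 + -133*635 + -65*132 = 13
  c_5 = 114*-1028 + -350*-240 + -219*917 + 333*635 + 171*132 = 12
Expand coordinatewise in base 5:
  c_1 = 24 = 4·5^0 + 4·5^1
  c_2 = 14 = 4·5^0 + 2·5^1
  c_3 = 3 = 3·5^0
  c_4 = 13 = 3·5^0 + 2·5^1
  c_5 = 12 = 2·5^0 + 2·5^1
λ_0 = (4, 4, 3, 3, 2)
λ_1 = (4, 2, 0, 2, 2)

((4, 4, 3, 3, 2), (4, 2, 0, 2, 2))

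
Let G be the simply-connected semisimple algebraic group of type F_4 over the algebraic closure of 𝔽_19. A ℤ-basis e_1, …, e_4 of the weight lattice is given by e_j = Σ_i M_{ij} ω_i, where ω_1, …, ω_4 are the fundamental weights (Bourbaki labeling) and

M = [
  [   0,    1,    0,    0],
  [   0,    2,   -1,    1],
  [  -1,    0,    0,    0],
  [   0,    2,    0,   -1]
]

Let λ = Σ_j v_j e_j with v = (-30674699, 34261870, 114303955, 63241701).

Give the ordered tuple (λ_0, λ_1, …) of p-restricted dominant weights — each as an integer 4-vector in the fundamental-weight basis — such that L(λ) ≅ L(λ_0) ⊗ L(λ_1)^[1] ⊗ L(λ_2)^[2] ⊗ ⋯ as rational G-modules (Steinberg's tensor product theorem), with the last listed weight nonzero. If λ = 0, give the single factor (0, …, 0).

ω-coordinates c = M·v, v = (-30674699, 34261870, 114303955, 63241701):
  c_1 = 0*-30674699 + 1*34261870 + 0*114303955 + 0*63241701 = 34261870
  c_2 = 0*-30674699 + 2*34261870 + -1*114303955 + 1*63241701 = 17461486
  c_3 = -1*-30674699 + 0*34261870 + 0*114303955 + 0*63241701 = 30674699
  c_4 = 0*-30674699 + 2*34261870 + 0*114303955 + -1*63241701 = 5282039
p = 19; digits c_i = Σ_j d_{ij}·19^j, 0 ≤ d_{ij} < 19:
  c_1 = 34261870 = 6·19^0 + 4·19^1 + 3·19^2 + 17·19^3 + 15·19^4 + 13·19^5
  c_2 = 17461486 = 11·19^0 + 14·19^1 + 14·19^2 + 18·19^3 + 0·19^4 + 7·19^5
  c_3 = 30674699 = 16·19^0 + 8·19^1 + 3·19^2 + 7·19^3 + 7·19^4 + 12·19^5
  c_4 = 5282039 = 1·19^0 + 13·19^1 + 1·19^2 + 10·19^3 + 2·19^4 + 2·19^5
p-restricted factor λ_0 = (6, 11, 16, 1)
p-restricted factor λ_1 = (4, 14, 8, 13)
p-restricted factor λ_2 = (3, 14, 3, 1)
p-restricted factor λ_3 = (17, 18, 7, 10)
p-restricted factor λ_4 = (15, 0, 7, 2)
p-restricted factor λ_5 = (13, 7, 12, 2)

((6, 11, 16, 1), (4, 14, 8, 13), (3, 14, 3, 1), (17, 18, 7, 10), (15, 0, 7, 2), (13, 7, 12, 2))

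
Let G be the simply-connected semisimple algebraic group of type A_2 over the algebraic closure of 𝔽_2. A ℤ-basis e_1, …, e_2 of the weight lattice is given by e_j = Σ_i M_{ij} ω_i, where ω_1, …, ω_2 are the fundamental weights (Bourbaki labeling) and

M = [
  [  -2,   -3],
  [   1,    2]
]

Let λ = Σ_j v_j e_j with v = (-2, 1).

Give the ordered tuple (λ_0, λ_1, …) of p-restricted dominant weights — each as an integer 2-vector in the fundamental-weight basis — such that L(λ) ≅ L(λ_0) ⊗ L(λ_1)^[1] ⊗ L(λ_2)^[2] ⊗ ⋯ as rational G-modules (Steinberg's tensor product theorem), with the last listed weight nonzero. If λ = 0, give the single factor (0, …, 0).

((1, 0),)

ω-coordinates c = M·v, v = (-2, 1):
  c_1 = -2*-2 + -3*1 = 1
  c_2 = 1*-2 + 2*1 = 0
Writing each c_i in base p = 2:
  c_1 = 1 = 1·2^0
  c_2 = 0
Factor λ_0 = (1, 0)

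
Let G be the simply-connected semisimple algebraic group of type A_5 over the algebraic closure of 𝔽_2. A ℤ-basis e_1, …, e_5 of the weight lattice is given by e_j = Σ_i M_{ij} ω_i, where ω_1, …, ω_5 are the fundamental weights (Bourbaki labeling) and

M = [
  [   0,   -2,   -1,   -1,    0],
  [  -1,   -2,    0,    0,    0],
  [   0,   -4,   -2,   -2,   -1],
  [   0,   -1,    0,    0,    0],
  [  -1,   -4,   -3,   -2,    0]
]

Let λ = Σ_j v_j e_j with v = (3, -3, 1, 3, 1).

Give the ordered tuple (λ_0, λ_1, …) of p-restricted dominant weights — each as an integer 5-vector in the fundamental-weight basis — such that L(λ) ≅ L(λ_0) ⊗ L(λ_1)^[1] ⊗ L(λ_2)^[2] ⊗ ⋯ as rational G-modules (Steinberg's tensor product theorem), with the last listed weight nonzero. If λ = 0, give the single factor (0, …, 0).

((0, 1, 1, 1, 0), (1, 1, 1, 1, 0))

ω-coordinates c = M·v, v = (3, -3, 1, 3, 1):
  c_1 = (0)·(3) + (-2)·(-3) + (-1)·(1) + (-1)·(3) + (0)·(1) = 2
  c_2 = (-1)·(3) + (-2)·(-3) + (0)·(1) + (0)·(3) + (0)·(1) = 3
  c_3 = (0)·(3) + (-4)·(-3) + (-2)·(1) + (-2)·(3) + (-1)·(1) = 3
  c_4 = (0)·(3) + (-1)·(-3) + (0)·(1) + (0)·(3) + (0)·(1) = 3
  c_5 = (-1)·(3) + (-4)·(-3) + (-3)·(1) + (-2)·(3) + (0)·(1) = 0
Writing each c_i in base p = 2:
  c_1 = 2 = 0·2^0 + 1·2^1
  c_2 = 3 = 1·2^0 + 1·2^1
  c_3 = 3 = 1·2^0 + 1·2^1
  c_4 = 3 = 1·2^0 + 1·2^1
  c_5 = 0
Factor λ_0 = (0, 1, 1, 1, 0)
Factor λ_1 = (1, 1, 1, 1, 0)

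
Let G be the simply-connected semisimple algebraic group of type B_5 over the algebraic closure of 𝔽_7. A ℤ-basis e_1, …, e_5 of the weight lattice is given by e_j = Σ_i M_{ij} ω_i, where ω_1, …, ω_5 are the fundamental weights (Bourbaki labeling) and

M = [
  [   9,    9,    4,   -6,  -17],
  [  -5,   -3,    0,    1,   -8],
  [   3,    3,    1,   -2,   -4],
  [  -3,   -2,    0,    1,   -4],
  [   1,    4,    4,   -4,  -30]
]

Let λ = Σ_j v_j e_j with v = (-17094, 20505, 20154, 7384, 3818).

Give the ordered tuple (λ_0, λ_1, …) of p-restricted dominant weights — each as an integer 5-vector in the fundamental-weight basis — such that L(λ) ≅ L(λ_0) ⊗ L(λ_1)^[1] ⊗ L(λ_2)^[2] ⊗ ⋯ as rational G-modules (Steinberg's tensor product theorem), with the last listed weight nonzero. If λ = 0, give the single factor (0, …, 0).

((5, 4, 4, 4, 3), (6, 1, 0, 4, 6), (0, 2, 0, 6, 1), (6, 2, 1, 6, 4))

In the fundamental-weight basis, λ has coordinates c = M·v (v = (-17094, 20505, 20154, 7384, 3818)):
  c_1 = 9*-17094 + 9*20505 + 4*20154 + -6*7384 + -17*3818 = 2105
  c_2 = -5*-17094 + -3*20505 + 0*20154 + 1*7384 + -8*3818 = 795
  c_3 = 3*-17094 + 3*20505 + 1*20154 + -2*7384 + -4*3818 = 347
  c_4 = -3*-17094 + -2*20505 + 0*20154 + 1*7384 + -4*3818 = 2384
  c_5 = 1*-17094 + 4*20505 + 4*20154 + -4*7384 + -30*3818 = 1466
p = 7; digits c_i = Σ_j d_{ij}·7^j, 0 ≤ d_{ij} < 7:
  c_1 = 2105 = 5·7^0 + 6·7^1 + 0·7^2 + 6·7^3
  c_2 = 795 = 4·7^0 + 1·7^1 + 2·7^2 + 2·7^3
  c_3 = 347 = 4·7^0 + 0·7^1 + 0·7^2 + 1·7^3
  c_4 = 2384 = 4·7^0 + 4·7^1 + 6·7^2 + 6·7^3
  c_5 = 1466 = 3·7^0 + 6·7^1 + 1·7^2 + 4·7^3
λ_0 = (5, 4, 4, 4, 3)
λ_1 = (6, 1, 0, 4, 6)
λ_2 = (0, 2, 0, 6, 1)
λ_3 = (6, 2, 1, 6, 4)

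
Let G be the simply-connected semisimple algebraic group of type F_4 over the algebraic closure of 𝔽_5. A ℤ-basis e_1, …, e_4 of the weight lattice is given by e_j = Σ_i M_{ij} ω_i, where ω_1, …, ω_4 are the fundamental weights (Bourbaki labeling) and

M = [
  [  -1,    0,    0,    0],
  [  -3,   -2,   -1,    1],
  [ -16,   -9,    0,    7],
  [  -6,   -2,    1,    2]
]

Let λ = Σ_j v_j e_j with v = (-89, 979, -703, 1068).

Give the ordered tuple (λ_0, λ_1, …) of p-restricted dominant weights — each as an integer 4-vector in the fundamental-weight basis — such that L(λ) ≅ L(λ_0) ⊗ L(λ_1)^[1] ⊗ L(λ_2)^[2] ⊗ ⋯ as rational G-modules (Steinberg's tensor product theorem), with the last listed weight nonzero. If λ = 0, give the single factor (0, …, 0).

Compute c_i = Σ_j M_{ij} v_j with v = (-89, 979, -703, 1068):
  c_1 = (-1)·(-89) + 0·979 + (0)·(-703) + 0·1068 = 89
  c_2 = (-3)·(-89) + (-2)·(979) + (-1)·(-703) + 1·1068 = 80
  c_3 = (-16)·(-89) + (-9)·(979) + (0)·(-703) + 7·1068 = 89
  c_4 = (-6)·(-89) + (-2)·(979) + (1)·(-703) + 2·1068 = 9
p = 5; digits c_i = Σ_j d_{ij}·5^j, 0 ≤ d_{ij} < 5:
  c_1 = 89 = 4·5^0 + 2·5^1 + 3·5^2
  c_2 = 80 = 0·5^0 + 1·5^1 + 3·5^2
  c_3 = 89 = 4·5^0 + 2·5^1 + 3·5^2
  c_4 = 9 = 4·5^0 + 1·5^1
Factor λ_0 = (4, 0, 4, 4)
Factor λ_1 = (2, 1, 2, 1)
Factor λ_2 = (3, 3, 3, 0)

((4, 0, 4, 4), (2, 1, 2, 1), (3, 3, 3, 0))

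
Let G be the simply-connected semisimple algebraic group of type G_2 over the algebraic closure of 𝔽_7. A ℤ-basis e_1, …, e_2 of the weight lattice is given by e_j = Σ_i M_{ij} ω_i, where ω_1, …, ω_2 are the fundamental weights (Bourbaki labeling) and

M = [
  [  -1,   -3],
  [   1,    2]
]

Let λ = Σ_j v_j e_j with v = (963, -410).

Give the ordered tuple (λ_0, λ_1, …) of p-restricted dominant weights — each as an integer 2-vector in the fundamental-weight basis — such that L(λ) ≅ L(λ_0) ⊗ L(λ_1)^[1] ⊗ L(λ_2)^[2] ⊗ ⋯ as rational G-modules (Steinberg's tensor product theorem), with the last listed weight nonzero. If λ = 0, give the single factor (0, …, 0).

ω-coordinates c = M·v, v = (963, -410):
  c_1 = (-1)·(963) + (-3)·(-410) = 267
  c_2 = 1·963 + (2)·(-410) = 143
Base-7 expansion of each c_i:
  c_1 = 267 = 1·7^0 + 3·7^1 + 5·7^2
  c_2 = 143 = 3·7^0 + 6·7^1 + 2·7^2
λ_0 = (1, 3)
λ_1 = (3, 6)
λ_2 = (5, 2)

((1, 3), (3, 6), (5, 2))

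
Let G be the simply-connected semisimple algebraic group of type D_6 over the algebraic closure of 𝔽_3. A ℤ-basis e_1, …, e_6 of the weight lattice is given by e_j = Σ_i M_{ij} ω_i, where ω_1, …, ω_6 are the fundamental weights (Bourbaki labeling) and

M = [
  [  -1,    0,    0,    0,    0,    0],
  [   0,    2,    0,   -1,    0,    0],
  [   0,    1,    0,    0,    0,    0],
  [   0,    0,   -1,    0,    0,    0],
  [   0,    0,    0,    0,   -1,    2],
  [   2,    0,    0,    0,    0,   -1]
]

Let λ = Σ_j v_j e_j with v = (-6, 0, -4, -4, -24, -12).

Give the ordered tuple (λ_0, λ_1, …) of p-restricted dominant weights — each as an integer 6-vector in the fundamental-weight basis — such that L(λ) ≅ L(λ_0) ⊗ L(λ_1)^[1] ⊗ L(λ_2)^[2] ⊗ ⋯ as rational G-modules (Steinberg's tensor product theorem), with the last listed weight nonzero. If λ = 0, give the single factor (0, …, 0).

ω-coordinates c = M·v, v = (-6, 0, -4, -4, -24, -12):
  c_1 = (-1)·(-6) + (0)·(0) + (0)·(-4) + (0)·(-4) + (0)·(-24) + (0)·(-12) = 6
  c_2 = (0)·(-6) + (2)·(0) + (0)·(-4) + (-1)·(-4) + (0)·(-24) + (0)·(-12) = 4
  c_3 = (0)·(-6) + (1)·(0) + (0)·(-4) + (0)·(-4) + (0)·(-24) + (0)·(-12) = 0
  c_4 = (0)·(-6) + (0)·(0) + (-1)·(-4) + (0)·(-4) + (0)·(-24) + (0)·(-12) = 4
  c_5 = (0)·(-6) + (0)·(0) + (0)·(-4) + (0)·(-4) + (-1)·(-24) + (2)·(-12) = 0
  c_6 = (2)·(-6) + (0)·(0) + (0)·(-4) + (0)·(-4) + (0)·(-24) + (-1)·(-12) = 0
Writing each c_i in base p = 3:
  c_1 = 6 = 0·3^0 + 2·3^1
  c_2 = 4 = 1·3^0 + 1·3^1
  c_3 = 0
  c_4 = 4 = 1·3^0 + 1·3^1
  c_5 = 0
  c_6 = 0
p-restricted factor λ_0 = (0, 1, 0, 1, 0, 0)
p-restricted factor λ_1 = (2, 1, 0, 1, 0, 0)

((0, 1, 0, 1, 0, 0), (2, 1, 0, 1, 0, 0))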